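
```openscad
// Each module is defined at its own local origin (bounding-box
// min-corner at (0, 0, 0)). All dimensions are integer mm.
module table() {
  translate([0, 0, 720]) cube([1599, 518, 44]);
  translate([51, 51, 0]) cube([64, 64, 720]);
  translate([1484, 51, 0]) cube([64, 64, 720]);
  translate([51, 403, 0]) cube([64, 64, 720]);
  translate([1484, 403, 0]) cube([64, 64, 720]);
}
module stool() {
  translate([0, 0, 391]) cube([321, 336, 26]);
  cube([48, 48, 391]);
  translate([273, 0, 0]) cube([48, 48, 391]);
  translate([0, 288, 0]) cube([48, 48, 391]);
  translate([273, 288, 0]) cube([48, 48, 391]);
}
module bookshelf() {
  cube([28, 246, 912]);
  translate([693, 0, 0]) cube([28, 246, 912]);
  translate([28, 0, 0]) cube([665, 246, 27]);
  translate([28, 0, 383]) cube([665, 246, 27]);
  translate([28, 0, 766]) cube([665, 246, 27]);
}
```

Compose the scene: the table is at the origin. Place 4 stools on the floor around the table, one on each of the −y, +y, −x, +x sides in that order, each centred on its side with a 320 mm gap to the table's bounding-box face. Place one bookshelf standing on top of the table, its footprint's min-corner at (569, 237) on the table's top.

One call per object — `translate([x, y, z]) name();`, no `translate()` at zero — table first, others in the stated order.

table();
translate([639, -656, 0]) stool();
translate([639, 838, 0]) stool();
translate([-641, 91, 0]) stool();
translate([1919, 91, 0]) stool();
translate([569, 237, 764]) bookshelf();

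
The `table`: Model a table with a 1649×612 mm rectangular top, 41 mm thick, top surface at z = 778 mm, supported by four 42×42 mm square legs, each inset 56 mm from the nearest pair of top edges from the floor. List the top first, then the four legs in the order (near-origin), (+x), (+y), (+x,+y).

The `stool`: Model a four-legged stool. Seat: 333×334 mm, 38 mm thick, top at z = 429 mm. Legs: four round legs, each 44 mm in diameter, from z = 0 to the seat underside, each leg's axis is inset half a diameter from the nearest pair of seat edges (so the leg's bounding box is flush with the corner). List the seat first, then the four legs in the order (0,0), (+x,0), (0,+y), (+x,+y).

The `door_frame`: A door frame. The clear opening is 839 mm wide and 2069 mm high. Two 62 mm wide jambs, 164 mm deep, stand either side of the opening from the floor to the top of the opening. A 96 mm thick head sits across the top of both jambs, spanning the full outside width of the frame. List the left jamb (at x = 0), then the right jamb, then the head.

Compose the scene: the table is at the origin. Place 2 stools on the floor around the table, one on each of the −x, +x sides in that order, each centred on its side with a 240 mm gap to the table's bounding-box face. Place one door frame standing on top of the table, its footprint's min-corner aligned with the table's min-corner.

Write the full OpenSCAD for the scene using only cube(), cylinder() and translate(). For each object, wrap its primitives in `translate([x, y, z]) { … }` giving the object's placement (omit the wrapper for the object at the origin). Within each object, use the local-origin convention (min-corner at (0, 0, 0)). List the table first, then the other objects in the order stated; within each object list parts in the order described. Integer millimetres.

translate([0, 0, 737]) cube([1649, 612, 41]);
translate([56, 56, 0]) cube([42, 42, 737]);
translate([1551, 56, 0]) cube([42, 42, 737]);
translate([56, 514, 0]) cube([42, 42, 737]);
translate([1551, 514, 0]) cube([42, 42, 737]);
translate([-573, 139, 0]) {
  translate([0, 0, 391]) cube([333, 334, 38]);
  translate([22, 22, 0]) cylinder(h = 391, r = 22);
  translate([311, 22, 0]) cylinder(h = 391, r = 22);
  translate([22, 312, 0]) cylinder(h = 391, r = 22);
  translate([311, 312, 0]) cylinder(h = 391, r = 22);
}
translate([1889, 139, 0]) {
  translate([0, 0, 391]) cube([333, 334, 38]);
  translate([22, 22, 0]) cylinder(h = 391, r = 22);
  translate([311, 22, 0]) cylinder(h = 391, r = 22);
  translate([22, 312, 0]) cylinder(h = 391, r = 22);
  translate([311, 312, 0]) cylinder(h = 391, r = 22);
}
translate([0, 0, 778]) {
  cube([62, 164, 2069]);
  translate([901, 0, 0]) cube([62, 164, 2069]);
  translate([0, 0, 2069]) cube([963, 164, 96]);
}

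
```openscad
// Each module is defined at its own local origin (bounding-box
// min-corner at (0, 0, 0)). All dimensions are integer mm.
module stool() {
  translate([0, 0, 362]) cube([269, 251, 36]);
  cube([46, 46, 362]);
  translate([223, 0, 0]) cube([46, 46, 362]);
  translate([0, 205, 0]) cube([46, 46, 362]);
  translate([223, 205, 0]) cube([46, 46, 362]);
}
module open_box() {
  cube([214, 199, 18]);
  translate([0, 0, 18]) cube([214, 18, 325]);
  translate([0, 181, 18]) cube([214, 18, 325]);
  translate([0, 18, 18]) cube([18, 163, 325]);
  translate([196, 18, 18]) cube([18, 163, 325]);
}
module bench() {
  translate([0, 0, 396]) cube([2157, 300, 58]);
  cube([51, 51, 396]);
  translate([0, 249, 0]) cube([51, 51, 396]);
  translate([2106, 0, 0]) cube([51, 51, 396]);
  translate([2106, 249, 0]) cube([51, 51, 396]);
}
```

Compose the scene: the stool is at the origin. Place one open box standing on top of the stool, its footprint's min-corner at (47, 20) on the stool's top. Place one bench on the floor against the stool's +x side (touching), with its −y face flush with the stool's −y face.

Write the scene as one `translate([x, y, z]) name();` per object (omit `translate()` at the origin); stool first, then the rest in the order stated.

stool();
translate([47, 20, 398]) open_box();
translate([269, 0, 0]) bench();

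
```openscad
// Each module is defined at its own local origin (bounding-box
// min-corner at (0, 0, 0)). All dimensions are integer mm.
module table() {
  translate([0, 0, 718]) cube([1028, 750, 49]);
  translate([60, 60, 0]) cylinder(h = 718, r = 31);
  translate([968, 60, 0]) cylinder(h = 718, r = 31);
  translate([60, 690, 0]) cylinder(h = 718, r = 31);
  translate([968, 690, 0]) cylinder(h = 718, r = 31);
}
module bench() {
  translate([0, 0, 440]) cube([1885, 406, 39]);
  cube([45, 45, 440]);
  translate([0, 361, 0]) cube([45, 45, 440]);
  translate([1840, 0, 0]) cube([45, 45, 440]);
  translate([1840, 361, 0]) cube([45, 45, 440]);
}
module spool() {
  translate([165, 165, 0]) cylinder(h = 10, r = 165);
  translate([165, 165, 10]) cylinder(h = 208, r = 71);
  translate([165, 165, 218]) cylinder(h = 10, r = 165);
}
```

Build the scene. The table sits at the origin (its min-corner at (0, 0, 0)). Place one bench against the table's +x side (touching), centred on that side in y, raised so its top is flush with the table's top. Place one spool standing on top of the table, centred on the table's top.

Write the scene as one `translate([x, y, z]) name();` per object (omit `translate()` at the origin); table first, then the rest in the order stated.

table();
translate([1028, 172, 288]) bench();
translate([349, 210, 767]) spool();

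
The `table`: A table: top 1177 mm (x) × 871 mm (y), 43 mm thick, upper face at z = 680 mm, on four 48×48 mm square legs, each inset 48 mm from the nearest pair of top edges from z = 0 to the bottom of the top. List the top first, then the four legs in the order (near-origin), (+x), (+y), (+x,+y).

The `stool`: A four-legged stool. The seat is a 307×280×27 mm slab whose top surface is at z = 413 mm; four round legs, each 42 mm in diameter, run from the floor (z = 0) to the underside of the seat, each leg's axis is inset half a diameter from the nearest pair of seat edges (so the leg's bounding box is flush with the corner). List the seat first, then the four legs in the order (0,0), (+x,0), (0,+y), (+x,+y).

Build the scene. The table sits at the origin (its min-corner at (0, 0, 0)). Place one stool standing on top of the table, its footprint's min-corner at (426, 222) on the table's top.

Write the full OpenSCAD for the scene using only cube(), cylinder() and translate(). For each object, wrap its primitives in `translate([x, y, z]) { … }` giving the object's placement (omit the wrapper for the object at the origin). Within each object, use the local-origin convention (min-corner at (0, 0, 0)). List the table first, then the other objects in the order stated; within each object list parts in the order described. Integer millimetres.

translate([0, 0, 637]) cube([1177, 871, 43]);
translate([48, 48, 0]) cube([48, 48, 637]);
translate([1081, 48, 0]) cube([48, 48, 637]);
translate([48, 775, 0]) cube([48, 48, 637]);
translate([1081, 775, 0]) cube([48, 48, 637]);
translate([426, 222, 680]) {
  translate([0, 0, 386]) cube([307, 280, 27]);
  translate([21, 21, 0]) cylinder(h = 386, r = 21);
  translate([286, 21, 0]) cylinder(h = 386, r = 21);
  translate([21, 259, 0]) cylinder(h = 386, r = 21);
  translate([286, 259, 0]) cylinder(h = 386, r = 21);
}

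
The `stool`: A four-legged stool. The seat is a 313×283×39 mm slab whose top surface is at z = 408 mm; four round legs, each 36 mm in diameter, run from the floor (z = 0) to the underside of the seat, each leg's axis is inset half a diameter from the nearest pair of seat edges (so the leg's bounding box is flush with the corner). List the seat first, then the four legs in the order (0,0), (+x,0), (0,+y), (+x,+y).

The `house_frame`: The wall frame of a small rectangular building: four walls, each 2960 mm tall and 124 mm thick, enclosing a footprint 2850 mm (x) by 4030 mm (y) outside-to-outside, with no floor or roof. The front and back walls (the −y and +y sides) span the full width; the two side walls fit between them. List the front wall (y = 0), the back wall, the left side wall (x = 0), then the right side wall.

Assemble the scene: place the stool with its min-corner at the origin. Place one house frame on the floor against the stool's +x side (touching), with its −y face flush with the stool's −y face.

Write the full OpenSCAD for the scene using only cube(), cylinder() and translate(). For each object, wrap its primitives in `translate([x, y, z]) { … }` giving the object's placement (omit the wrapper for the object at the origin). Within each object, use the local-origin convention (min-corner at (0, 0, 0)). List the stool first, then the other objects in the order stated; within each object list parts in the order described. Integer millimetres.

translate([0, 0, 369]) cube([313, 283, 39]);
translate([18, 18, 0]) cylinder(h = 369, r = 18);
translate([295, 18, 0]) cylinder(h = 369, r = 18);
translate([18, 265, 0]) cylinder(h = 369, r = 18);
translate([295, 265, 0]) cylinder(h = 369, r = 18);
translate([313, 0, 0]) {
  cube([2850, 124, 2960]);
  translate([0, 3906, 0]) cube([2850, 124, 2960]);
  translate([0, 124, 0]) cube([124, 3782, 2960]);
  translate([2726, 124, 0]) cube([124, 3782, 2960]);
}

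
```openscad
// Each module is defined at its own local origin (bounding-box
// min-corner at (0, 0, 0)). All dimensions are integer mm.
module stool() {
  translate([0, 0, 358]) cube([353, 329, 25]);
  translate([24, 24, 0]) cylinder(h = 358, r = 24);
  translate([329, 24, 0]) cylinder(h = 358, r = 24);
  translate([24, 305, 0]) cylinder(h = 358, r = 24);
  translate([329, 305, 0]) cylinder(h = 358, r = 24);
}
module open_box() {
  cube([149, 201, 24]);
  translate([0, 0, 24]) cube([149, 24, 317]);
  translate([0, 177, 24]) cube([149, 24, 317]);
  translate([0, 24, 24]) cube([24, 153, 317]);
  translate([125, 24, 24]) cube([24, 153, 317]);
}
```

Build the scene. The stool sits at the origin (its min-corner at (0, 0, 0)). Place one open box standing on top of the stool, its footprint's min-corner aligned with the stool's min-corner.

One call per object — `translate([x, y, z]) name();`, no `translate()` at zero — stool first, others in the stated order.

stool();
translate([0, 0, 383]) open_box();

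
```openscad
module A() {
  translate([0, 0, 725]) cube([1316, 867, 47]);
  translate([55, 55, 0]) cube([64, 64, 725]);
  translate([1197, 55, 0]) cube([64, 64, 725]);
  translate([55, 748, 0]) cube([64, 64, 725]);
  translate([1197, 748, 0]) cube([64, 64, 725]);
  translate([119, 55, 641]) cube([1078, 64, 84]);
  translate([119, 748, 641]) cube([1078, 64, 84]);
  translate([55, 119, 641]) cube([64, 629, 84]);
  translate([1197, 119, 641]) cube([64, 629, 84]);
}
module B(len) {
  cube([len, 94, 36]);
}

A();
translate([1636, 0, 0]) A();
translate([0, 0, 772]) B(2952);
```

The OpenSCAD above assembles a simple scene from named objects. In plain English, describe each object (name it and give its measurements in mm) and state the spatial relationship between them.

A is a table: top 1316 mm (x) × 867 mm (y), 47 mm thick, upper face at z = 772 mm, on four 64×64 mm square legs, each inset 55 mm from the nearest pair of top edges, running from z = 0 to the bottom of the top. Four apron rails, 64 mm thick and 84 mm tall, run between adjacent legs with their top edges flush with the underside of the top and their outer faces flush with the legs' outer faces.

B is a rectangular beam 2952 mm long (x), 94 mm deep (y), 36 mm thick (z).

The beam spans the tops of two tables placed 320 mm apart, resting at z = 772 mm.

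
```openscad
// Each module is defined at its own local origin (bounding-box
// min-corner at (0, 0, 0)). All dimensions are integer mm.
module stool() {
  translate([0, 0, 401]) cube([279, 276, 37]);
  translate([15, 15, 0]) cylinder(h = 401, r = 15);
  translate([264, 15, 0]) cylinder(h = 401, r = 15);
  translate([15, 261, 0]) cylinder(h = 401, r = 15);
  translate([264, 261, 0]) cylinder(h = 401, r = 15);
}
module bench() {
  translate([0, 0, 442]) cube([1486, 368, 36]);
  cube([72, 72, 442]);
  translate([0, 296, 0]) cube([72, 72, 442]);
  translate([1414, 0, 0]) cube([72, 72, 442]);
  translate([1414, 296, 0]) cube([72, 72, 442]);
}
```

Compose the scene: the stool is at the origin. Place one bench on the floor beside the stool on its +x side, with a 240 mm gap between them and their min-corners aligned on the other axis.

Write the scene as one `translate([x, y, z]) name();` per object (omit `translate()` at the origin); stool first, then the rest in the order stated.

stool();
translate([519, 0, 0]) bench();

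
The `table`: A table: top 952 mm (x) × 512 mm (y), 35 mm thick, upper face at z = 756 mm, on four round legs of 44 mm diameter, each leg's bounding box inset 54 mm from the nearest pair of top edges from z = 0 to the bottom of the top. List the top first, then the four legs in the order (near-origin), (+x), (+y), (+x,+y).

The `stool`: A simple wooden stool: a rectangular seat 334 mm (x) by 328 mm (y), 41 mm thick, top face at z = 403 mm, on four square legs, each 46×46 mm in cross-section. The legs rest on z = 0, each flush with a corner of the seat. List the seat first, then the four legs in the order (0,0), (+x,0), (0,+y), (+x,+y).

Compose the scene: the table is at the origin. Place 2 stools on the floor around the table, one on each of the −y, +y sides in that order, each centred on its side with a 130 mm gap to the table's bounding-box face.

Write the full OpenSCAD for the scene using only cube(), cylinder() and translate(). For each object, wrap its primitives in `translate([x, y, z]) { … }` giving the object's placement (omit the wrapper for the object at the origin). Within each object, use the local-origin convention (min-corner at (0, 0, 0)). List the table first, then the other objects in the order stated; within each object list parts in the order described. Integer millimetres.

translate([0, 0, 721]) cube([952, 512, 35]);
translate([76, 76, 0]) cylinder(h = 721, r = 22);
translate([876, 76, 0]) cylinder(h = 721, r = 22);
translate([76, 436, 0]) cylinder(h = 721, r = 22);
translate([876, 436, 0]) cylinder(h = 721, r = 22);
translate([309, -458, 0]) {
  translate([0, 0, 362]) cube([334, 328, 41]);
  cube([46, 46, 362]);
  translate([288, 0, 0]) cube([46, 46, 362]);
  translate([0, 282, 0]) cube([46, 46, 362]);
  translate([288, 282, 0]) cube([46, 46, 362]);
}
translate([309, 642, 0]) {
  translate([0, 0, 362]) cube([334, 328, 41]);
  cube([46, 46, 362]);
  translate([288, 0, 0]) cube([46, 46, 362]);
  translate([0, 282, 0]) cube([46, 46, 362]);
  translate([288, 282, 0]) cube([46, 46, 362]);
}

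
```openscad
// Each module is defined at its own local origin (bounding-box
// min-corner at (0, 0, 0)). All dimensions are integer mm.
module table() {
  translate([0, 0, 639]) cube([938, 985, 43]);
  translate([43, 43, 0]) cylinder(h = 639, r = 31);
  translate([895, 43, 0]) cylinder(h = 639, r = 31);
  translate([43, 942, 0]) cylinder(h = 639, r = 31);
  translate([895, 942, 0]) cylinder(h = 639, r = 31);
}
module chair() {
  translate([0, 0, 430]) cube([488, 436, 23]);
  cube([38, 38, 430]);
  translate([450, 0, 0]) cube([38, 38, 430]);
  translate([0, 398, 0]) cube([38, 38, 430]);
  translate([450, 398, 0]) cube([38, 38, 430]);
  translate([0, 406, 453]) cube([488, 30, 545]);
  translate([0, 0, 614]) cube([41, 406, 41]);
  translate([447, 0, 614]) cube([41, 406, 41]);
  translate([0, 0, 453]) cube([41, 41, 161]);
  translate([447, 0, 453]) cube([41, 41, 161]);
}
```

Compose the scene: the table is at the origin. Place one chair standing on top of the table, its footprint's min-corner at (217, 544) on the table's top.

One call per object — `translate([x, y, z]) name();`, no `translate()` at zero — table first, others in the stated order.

table();
translate([217, 544, 682]) chair();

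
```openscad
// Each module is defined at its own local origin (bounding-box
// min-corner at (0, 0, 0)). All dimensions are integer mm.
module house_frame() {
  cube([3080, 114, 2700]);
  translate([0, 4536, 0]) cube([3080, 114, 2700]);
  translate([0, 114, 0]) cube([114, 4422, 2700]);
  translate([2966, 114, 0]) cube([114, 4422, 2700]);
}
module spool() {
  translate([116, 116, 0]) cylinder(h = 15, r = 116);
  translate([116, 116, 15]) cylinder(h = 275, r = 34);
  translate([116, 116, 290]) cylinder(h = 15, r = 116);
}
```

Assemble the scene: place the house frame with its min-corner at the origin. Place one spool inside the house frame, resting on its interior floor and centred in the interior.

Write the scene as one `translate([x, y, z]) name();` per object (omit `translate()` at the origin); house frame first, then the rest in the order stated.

house_frame();
translate([1424, 2209, 0]) spool();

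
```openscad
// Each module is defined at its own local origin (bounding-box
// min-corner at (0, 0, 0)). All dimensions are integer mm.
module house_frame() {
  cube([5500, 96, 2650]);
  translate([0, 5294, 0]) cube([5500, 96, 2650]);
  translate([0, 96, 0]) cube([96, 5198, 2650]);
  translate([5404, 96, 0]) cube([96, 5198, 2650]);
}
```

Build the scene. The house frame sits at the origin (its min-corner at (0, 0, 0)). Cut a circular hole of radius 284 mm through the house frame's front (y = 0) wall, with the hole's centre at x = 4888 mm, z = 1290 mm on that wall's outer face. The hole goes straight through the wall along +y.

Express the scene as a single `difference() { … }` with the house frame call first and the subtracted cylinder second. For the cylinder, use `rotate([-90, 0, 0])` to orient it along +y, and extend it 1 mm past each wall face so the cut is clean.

difference() {
  house_frame();
  translate([4888, -1, 1290]) rotate([-90, 0, 0]) cylinder(h = 98, r = 284);
}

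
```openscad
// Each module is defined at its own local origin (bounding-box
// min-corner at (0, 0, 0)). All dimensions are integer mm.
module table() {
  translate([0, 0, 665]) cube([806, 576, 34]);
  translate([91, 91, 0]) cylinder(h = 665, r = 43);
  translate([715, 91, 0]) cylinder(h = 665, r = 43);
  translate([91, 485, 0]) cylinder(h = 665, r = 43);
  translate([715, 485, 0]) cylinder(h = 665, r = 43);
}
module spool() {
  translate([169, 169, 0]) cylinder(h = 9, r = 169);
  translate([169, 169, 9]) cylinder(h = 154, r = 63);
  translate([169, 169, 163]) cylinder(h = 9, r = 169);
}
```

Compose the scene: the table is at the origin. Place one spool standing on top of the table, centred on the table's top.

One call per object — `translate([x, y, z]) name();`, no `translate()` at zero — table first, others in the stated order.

table();
translate([234, 119, 699]) spool();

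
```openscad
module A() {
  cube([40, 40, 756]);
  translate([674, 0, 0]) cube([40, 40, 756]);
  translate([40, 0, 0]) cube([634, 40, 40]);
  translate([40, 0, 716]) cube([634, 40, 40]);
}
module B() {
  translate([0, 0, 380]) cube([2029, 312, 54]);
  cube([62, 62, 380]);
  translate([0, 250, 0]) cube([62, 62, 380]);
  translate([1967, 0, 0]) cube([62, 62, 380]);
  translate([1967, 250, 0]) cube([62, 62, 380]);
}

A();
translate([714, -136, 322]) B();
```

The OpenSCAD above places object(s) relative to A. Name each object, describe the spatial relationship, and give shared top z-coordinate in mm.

Both tops at z = 756 mm.

A is a picture frame. B is a bench. The bench is beside the picture frame with their tops flush at z = 756. The shared top z-coordinate is 756 mm.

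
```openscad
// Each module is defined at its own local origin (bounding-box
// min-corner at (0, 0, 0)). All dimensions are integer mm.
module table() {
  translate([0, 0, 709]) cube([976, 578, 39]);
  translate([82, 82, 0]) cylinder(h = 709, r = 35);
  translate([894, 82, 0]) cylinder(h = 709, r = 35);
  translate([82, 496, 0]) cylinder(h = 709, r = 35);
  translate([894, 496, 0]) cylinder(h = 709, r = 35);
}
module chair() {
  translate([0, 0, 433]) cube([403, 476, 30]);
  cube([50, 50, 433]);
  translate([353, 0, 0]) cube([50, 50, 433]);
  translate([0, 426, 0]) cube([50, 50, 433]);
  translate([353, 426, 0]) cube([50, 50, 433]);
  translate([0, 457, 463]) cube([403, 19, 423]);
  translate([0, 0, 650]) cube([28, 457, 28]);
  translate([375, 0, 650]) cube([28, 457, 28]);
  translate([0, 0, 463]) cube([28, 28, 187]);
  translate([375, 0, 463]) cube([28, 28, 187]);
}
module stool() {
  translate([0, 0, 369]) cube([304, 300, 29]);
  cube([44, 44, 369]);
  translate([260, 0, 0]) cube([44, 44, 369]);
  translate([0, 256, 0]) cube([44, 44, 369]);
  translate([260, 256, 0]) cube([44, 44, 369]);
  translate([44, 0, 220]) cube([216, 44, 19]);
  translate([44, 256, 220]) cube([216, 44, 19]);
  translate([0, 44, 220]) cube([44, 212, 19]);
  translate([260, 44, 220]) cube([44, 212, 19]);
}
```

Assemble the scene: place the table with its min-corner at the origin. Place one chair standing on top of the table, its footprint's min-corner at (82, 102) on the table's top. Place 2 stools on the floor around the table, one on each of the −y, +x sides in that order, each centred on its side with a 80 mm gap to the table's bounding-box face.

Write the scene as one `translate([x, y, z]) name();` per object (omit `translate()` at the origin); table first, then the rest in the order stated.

table();
translate([82, 102, 748]) chair();
translate([336, -380, 0]) stool();
translate([1056, 139, 0]) stool();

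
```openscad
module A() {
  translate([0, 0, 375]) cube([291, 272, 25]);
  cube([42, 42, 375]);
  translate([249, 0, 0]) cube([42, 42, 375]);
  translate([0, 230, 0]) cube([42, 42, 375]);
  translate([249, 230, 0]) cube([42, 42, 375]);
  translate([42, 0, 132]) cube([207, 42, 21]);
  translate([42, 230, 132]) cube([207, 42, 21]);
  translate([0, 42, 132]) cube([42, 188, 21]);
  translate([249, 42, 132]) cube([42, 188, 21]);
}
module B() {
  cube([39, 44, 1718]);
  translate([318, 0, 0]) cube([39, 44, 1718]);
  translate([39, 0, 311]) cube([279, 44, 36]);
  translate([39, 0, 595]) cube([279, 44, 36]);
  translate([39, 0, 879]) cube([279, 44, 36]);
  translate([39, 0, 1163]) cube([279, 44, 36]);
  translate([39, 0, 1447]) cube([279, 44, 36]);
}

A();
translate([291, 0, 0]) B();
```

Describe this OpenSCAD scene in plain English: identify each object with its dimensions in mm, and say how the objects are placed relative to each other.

A is a four-legged stool. The seat is 291×272 mm, 25 mm thick, top at z = 400 mm. It stands on four square legs, each 42×42 mm in cross-section, from z = 0 to the seat underside, each flush with a corner of the seat. Four stretchers, 42 mm wide and 21 mm tall, connect adjacent legs with their undersides at z = 132 mm, each running between the inner faces of the legs it joins and aligned with the legs' outer faces on the other axis.

B is a straight ladder. Two 39×44 mm vertical rails, 1718 mm tall, stand 357 mm apart (outside-to-outside) with their front faces coplanar on the −y side. 5 rungs, each 44 mm deep and 36 mm tall, span between the inner faces of the rails, front faces flush with the rails. The lowest rung's underside is at z = 311 mm and rungs are spaced 284 mm apart (underside to underside).

The ladder is against the stool's +x side, with their −y faces flush.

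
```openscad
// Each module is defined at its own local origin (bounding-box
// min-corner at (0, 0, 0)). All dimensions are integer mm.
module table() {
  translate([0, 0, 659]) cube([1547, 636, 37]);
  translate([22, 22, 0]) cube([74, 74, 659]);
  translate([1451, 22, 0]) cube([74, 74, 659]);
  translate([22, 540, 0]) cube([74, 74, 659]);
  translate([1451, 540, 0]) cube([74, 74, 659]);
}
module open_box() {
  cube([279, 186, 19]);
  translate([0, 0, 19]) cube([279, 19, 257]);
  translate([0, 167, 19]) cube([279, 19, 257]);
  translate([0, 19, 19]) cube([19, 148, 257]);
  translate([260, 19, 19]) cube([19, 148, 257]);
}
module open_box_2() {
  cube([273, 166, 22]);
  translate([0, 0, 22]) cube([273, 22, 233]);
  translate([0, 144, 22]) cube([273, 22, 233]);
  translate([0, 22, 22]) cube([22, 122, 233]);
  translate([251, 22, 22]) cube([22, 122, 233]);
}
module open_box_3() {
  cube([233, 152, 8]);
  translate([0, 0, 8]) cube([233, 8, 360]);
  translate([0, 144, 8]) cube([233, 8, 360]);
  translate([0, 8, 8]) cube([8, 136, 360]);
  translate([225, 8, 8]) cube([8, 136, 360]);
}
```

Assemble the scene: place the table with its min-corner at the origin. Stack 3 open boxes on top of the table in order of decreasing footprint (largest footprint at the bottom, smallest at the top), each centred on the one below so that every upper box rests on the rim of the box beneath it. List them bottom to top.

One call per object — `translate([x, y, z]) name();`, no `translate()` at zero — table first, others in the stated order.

table();
translate([634, 225, 696]) open_box();
translate([637, 235, 972]) open_box_2();
translate([657, 242, 1227]) open_box_3();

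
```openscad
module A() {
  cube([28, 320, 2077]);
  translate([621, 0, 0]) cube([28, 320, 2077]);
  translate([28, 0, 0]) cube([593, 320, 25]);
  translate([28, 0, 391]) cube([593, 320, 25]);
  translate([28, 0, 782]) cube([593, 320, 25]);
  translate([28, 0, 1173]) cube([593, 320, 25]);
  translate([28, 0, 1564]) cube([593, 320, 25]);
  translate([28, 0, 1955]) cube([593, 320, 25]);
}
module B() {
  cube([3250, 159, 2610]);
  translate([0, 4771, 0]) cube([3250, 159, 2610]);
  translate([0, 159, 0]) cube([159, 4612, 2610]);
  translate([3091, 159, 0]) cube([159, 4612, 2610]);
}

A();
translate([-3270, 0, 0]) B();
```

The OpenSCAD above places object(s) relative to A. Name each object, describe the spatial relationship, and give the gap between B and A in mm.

A is a bookshelf. B is a house frame. The house frame is on the floor beside the bookshelf on its −x side. The gap between the house frame and the bookshelf is 20 mm.

The house frame's nearest face is 20 mm from the bookshelf's −x face.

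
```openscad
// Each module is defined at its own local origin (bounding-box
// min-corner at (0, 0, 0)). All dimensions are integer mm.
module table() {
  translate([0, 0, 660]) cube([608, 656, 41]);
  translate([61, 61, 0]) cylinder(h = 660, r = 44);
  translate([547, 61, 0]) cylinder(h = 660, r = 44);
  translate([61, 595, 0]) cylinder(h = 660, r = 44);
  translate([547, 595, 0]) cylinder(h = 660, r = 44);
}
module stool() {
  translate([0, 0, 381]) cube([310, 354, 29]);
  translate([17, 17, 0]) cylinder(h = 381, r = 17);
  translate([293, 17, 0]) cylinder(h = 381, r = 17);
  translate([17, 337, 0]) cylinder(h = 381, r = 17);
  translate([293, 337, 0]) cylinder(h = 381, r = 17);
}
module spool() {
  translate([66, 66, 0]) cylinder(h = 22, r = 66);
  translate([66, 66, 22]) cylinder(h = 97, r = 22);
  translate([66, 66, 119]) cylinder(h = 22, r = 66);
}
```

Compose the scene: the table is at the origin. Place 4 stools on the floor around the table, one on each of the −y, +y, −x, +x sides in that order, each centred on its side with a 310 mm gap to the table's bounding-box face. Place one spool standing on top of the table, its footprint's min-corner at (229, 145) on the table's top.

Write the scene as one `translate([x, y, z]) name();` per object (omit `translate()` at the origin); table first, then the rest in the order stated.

table();
translate([149, -664, 0]) stool();
translate([149, 966, 0]) stool();
translate([-620, 151, 0]) stool();
translate([918, 151, 0]) stool();
translate([229, 145, 701]) spool();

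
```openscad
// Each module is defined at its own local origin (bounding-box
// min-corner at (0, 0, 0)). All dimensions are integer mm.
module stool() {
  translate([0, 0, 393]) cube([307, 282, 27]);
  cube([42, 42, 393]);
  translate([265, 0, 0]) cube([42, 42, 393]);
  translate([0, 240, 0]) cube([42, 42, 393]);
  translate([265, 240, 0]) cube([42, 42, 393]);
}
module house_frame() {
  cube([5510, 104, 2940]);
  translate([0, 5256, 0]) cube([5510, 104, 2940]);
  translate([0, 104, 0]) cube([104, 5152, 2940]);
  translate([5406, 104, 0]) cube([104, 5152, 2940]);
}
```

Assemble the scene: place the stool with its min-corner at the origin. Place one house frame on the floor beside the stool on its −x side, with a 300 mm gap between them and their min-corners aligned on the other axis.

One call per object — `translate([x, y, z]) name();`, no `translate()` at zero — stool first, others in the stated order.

stool();
translate([-5810, 0, 0]) house_frame();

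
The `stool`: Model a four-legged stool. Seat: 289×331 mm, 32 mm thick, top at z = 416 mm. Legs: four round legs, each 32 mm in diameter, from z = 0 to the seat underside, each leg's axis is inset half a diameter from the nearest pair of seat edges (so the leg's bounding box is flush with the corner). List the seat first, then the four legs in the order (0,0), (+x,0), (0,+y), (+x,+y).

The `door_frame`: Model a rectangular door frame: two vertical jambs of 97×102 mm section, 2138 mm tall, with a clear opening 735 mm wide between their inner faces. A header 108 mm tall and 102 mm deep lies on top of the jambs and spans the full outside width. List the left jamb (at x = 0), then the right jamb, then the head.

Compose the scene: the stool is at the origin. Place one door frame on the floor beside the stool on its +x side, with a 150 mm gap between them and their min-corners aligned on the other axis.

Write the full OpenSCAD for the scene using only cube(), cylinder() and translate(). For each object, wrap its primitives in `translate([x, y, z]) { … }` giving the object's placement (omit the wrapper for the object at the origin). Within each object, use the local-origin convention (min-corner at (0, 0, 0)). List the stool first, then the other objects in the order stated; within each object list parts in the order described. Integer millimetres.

translate([0, 0, 384]) cube([289, 331, 32]);
translate([16, 16, 0]) cylinder(h = 384, r = 16);
translate([273, 16, 0]) cylinder(h = 384, r = 16);
translate([16, 315, 0]) cylinder(h = 384, r = 16);
translate([273, 315, 0]) cylinder(h = 384, r = 16);
translate([439, 0, 0]) {
  cube([97, 102, 2138]);
  translate([832, 0, 0]) cube([97, 102, 2138]);
  translate([0, 0, 2138]) cube([929, 102, 108]);
}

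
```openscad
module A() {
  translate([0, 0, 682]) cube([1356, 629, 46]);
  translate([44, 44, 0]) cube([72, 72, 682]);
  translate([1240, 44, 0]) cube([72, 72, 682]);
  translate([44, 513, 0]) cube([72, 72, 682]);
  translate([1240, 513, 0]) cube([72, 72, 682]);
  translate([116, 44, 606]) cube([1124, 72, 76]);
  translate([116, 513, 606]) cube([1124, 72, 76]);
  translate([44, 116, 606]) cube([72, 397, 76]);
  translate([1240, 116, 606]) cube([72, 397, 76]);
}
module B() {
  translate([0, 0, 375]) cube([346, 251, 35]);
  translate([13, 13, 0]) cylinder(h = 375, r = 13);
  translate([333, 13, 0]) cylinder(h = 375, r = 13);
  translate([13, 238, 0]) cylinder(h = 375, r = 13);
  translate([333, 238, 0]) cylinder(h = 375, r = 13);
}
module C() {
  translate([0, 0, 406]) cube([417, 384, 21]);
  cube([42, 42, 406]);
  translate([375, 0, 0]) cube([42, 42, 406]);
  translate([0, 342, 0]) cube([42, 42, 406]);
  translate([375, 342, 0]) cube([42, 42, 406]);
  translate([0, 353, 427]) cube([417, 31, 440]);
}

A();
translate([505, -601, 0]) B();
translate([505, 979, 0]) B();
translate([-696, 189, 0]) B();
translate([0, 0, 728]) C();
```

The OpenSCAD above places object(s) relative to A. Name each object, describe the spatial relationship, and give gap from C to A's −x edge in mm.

A is a table. B is a stool. C is a chair. Three stools sit around the table at the −y, +y, −x sides. The chair is on top of the table. The gap from the chair to the table's −x edge is 0 mm.

The chair's min-x is at 0; the table's min-x is 0; gap = 0 mm.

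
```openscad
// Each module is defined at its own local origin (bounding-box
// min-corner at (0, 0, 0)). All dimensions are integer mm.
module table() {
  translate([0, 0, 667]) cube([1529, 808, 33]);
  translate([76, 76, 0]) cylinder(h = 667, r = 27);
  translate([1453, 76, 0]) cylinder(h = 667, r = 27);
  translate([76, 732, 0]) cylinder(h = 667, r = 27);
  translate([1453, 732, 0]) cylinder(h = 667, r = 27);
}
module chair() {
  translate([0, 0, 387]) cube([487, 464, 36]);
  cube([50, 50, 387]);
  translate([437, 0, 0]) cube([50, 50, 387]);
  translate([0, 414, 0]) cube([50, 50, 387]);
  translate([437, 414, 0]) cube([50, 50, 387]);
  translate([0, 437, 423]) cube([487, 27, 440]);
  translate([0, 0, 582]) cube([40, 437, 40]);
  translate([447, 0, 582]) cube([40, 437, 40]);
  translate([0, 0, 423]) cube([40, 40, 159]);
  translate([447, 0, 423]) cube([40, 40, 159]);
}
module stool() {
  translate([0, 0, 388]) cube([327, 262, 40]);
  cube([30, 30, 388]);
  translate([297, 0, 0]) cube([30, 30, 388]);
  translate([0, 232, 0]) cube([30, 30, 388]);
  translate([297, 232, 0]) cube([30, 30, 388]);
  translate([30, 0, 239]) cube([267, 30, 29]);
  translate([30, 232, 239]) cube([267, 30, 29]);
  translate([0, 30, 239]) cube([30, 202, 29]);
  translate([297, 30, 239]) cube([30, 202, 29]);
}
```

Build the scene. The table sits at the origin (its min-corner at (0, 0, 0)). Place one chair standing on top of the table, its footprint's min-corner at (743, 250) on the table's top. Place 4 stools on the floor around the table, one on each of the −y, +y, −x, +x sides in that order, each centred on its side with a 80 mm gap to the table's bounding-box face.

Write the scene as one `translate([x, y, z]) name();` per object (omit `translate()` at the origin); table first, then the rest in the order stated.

table();
translate([743, 250, 700]) chair();
translate([601, -342, 0]) stool();
translate([601, 888, 0]) stool();
translate([-407, 273, 0]) stool();
translate([1609, 273, 0]) stool();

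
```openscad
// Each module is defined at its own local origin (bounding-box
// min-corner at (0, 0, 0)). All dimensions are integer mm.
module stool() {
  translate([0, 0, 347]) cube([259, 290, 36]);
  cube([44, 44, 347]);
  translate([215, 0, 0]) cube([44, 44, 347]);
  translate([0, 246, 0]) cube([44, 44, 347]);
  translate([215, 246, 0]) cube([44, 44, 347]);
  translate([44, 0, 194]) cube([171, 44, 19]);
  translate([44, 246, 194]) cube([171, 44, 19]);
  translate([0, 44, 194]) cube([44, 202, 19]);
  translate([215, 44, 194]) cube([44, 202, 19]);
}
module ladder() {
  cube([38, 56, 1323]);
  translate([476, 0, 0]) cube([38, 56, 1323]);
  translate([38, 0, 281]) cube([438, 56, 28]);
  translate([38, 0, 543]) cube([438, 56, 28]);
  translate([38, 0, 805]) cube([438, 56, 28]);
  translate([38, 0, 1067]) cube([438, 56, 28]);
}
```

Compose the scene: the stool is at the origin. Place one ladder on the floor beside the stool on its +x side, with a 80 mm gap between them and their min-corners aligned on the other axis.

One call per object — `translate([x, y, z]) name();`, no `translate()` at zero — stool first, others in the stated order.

stool();
translate([339, 0, 0]) ladder();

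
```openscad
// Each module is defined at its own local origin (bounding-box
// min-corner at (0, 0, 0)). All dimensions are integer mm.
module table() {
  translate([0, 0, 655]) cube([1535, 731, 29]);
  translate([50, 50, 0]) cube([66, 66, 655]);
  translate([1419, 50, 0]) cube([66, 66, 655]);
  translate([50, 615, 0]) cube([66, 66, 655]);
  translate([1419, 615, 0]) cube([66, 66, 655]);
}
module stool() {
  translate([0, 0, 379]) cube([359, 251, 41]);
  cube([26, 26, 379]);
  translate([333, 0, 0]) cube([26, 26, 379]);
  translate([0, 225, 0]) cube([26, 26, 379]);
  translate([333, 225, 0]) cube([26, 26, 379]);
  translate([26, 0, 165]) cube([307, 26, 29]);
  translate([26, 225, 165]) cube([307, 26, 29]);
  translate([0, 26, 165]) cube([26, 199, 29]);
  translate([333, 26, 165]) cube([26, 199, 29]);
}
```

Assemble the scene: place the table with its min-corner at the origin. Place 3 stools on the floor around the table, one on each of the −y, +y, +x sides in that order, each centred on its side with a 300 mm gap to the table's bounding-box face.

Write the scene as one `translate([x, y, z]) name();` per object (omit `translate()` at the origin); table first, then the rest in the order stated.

table();
translate([588, -551, 0]) stool();
translate([588, 1031, 0]) stool();
translate([1835, 240, 0]) stool();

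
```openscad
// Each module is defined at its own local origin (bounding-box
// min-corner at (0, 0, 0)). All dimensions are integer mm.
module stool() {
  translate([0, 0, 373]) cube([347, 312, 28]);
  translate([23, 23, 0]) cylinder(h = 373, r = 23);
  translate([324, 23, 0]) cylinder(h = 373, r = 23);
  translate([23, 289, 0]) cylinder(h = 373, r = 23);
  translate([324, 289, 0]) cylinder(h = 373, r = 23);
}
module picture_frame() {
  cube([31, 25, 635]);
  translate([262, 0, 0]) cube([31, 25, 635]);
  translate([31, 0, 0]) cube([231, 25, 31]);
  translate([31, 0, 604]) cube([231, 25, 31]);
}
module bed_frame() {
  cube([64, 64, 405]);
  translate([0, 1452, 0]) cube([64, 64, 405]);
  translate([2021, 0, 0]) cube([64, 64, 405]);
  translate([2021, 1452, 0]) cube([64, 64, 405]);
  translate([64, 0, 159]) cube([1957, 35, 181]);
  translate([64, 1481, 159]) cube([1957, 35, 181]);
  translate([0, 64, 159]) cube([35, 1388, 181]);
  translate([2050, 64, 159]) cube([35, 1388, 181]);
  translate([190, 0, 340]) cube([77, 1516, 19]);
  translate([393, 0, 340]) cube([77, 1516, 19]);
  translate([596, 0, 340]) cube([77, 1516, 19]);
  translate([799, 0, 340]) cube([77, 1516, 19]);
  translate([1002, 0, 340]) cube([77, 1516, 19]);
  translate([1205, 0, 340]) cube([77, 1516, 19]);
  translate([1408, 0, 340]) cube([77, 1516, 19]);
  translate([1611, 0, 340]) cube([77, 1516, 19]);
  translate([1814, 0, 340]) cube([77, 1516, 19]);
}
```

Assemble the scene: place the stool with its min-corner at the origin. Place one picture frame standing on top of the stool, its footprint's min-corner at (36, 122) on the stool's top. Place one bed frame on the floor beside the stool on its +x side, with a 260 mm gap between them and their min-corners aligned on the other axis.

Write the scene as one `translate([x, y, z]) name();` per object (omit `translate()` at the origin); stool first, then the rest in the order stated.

stool();
translate([36, 122, 401]) picture_frame();
translate([607, 0, 0]) bed_frame();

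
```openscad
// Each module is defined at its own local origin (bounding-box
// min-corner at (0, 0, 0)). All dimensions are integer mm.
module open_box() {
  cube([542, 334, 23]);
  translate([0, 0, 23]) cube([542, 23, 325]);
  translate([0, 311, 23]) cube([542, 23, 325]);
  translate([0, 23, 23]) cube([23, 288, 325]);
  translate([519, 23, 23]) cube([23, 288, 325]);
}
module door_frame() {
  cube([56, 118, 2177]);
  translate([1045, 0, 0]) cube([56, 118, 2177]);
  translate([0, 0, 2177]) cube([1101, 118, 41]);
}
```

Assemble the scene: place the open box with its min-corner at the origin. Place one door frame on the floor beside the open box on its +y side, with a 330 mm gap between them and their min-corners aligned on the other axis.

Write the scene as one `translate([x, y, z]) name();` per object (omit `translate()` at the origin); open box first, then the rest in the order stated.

open_box();
translate([0, 664, 0]) door_frame();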